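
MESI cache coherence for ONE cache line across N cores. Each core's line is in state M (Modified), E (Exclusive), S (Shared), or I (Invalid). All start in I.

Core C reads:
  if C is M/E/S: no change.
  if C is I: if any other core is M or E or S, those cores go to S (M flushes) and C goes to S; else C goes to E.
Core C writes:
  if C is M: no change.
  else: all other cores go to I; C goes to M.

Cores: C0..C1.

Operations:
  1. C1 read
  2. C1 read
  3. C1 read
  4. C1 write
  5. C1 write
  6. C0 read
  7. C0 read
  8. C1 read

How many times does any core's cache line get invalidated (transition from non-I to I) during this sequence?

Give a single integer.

Answer: 0

Derivation:
Op 1: C1 read [C1 read from I: no other sharers -> C1=E (exclusive)] -> [I,E] (invalidations this op: 0; running total: 0)
Op 2: C1 read [C1 read: already in E, no change] -> [I,E] (invalidations this op: 0; running total: 0)
Op 3: C1 read [C1 read: already in E, no change] -> [I,E] (invalidations this op: 0; running total: 0)
Op 4: C1 write [C1 write: invalidate none -> C1=M] -> [I,M] (invalidations this op: 0; running total: 0)
Op 5: C1 write [C1 write: already M (modified), no change] -> [I,M] (invalidations this op: 0; running total: 0)
Op 6: C0 read [C0 read from I: others=['C1=M'] -> C0=S, others downsized to S] -> [S,S] (invalidations this op: 0; running total: 0)
Op 7: C0 read [C0 read: already in S, no change] -> [S,S] (invalidations this op: 0; running total: 0)
Op 8: C1 read [C1 read: already in S, no change] -> [S,S] (invalidations this op: 0; running total: 0)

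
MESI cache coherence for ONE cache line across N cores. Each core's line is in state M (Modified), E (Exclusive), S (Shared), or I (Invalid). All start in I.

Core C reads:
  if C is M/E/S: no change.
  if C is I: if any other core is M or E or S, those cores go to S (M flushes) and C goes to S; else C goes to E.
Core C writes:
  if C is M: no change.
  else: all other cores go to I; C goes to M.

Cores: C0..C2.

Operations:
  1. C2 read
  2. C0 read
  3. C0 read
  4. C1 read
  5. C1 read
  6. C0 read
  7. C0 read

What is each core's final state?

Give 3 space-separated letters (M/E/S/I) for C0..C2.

Answer: S S S

Derivation:
Op 1: C2 read [C2 read from I: no other sharers -> C2=E (exclusive)] -> [I,I,E]
Op 2: C0 read [C0 read from I: others=['C2=E'] -> C0=S, others downsized to S] -> [S,I,S]
Op 3: C0 read [C0 read: already in S, no change] -> [S,I,S]
Op 4: C1 read [C1 read from I: others=['C0=S', 'C2=S'] -> C1=S, others downsized to S] -> [S,S,S]
Op 5: C1 read [C1 read: already in S, no change] -> [S,S,S]
Op 6: C0 read [C0 read: already in S, no change] -> [S,S,S]
Op 7: C0 read [C0 read: already in S, no change] -> [S,S,S]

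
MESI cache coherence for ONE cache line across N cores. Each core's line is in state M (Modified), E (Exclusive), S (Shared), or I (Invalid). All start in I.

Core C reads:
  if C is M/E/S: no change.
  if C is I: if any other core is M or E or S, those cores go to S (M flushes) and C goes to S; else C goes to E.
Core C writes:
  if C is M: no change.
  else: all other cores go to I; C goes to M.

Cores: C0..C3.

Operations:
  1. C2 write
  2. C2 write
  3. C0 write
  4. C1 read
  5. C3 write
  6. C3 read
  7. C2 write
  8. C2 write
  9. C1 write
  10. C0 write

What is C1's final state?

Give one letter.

Op 1: C2 write [C2 write: invalidate none -> C2=M] -> [I,I,M,I]
Op 2: C2 write [C2 write: already M (modified), no change] -> [I,I,M,I]
Op 3: C0 write [C0 write: invalidate ['C2=M'] -> C0=M] -> [M,I,I,I]
Op 4: C1 read [C1 read from I: others=['C0=M'] -> C1=S, others downsized to S] -> [S,S,I,I]
Op 5: C3 write [C3 write: invalidate ['C0=S', 'C1=S'] -> C3=M] -> [I,I,I,M]
Op 6: C3 read [C3 read: already in M, no change] -> [I,I,I,M]
Op 7: C2 write [C2 write: invalidate ['C3=M'] -> C2=M] -> [I,I,M,I]
Op 8: C2 write [C2 write: already M (modified), no change] -> [I,I,M,I]
Op 9: C1 write [C1 write: invalidate ['C2=M'] -> C1=M] -> [I,M,I,I]
Op 10: C0 write [C0 write: invalidate ['C1=M'] -> C0=M] -> [M,I,I,I]

Answer: I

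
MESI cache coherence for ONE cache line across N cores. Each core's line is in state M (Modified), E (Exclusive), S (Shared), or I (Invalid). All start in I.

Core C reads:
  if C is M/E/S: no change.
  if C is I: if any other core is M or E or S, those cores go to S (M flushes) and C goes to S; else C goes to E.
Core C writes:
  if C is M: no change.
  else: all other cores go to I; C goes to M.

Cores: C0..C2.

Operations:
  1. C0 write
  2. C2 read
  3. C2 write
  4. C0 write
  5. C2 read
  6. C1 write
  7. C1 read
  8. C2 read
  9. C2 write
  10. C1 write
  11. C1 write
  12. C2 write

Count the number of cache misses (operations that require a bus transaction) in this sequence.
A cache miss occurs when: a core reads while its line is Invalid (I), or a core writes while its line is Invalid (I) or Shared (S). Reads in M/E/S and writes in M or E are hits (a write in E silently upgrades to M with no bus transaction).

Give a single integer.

Answer: 10

Derivation:
Op 1: C0 write [C0 write: invalidate none -> C0=M] -> [M,I,I] [MISS #1: write from I]
Op 2: C2 read [C2 read from I: others=['C0=M'] -> C2=S, others downsized to S] -> [S,I,S] [MISS #2: read from I]
Op 3: C2 write [C2 write: invalidate ['C0=S'] -> C2=M] -> [I,I,M] [MISS #3: write from S]
Op 4: C0 write [C0 write: invalidate ['C2=M'] -> C0=M] -> [M,I,I] [MISS #4: write from I]
Op 5: C2 read [C2 read from I: others=['C0=M'] -> C2=S, others downsized to S] -> [S,I,S] [MISS #5: read from I]
Op 6: C1 write [C1 write: invalidate ['C0=S', 'C2=S'] -> C1=M] -> [I,M,I] [MISS #6: write from I]
Op 7: C1 read [C1 read: already in M, no change] -> [I,M,I] [hit: read from M]
Op 8: C2 read [C2 read from I: others=['C1=M'] -> C2=S, others downsized to S] -> [I,S,S] [MISS #7: read from I]
Op 9: C2 write [C2 write: invalidate ['C1=S'] -> C2=M] -> [I,I,M] [MISS #8: write from S]
Op 10: C1 write [C1 write: invalidate ['C2=M'] -> C1=M] -> [I,M,I] [MISS #9: write from I]
Op 11: C1 write [C1 write: already M (modified), no change] -> [I,M,I] [hit: write from M]
Op 12: C2 write [C2 write: invalidate ['C1=M'] -> C2=M] -> [I,I,M] [MISS #10: write from I]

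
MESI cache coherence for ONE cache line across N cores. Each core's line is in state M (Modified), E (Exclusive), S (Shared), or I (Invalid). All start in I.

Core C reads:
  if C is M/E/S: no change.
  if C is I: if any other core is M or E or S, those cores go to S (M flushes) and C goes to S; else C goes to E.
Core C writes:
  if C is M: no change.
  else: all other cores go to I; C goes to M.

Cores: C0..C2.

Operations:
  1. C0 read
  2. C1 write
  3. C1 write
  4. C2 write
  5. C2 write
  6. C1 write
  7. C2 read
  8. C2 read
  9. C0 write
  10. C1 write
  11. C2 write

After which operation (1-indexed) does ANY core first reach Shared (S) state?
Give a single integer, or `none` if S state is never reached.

Op 1: C0 read [C0 read from I: no other sharers -> C0=E (exclusive)] -> [E,I,I]
Op 2: C1 write [C1 write: invalidate ['C0=E'] -> C1=M] -> [I,M,I]
Op 3: C1 write [C1 write: already M (modified), no change] -> [I,M,I]
Op 4: C2 write [C2 write: invalidate ['C1=M'] -> C2=M] -> [I,I,M]
Op 5: C2 write [C2 write: already M (modified), no change] -> [I,I,M]
Op 6: C1 write [C1 write: invalidate ['C2=M'] -> C1=M] -> [I,M,I]
Op 7: C2 read [C2 read from I: others=['C1=M'] -> C2=S, others downsized to S] -> [I,S,S]
  -> First S state at op 7; remaining ops need not be traced.

Answer: 7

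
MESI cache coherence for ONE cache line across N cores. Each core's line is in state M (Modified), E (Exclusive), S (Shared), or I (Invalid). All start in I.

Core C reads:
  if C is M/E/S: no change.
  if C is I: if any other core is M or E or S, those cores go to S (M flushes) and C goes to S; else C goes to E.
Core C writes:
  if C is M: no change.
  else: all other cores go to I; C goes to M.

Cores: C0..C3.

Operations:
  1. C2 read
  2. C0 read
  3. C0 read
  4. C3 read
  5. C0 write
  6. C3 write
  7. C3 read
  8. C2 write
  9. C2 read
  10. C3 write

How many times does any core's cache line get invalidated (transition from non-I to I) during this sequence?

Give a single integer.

Op 1: C2 read [C2 read from I: no other sharers -> C2=E (exclusive)] -> [I,I,E,I] (invalidations this op: 0; running total: 0)
Op 2: C0 read [C0 read from I: others=['C2=E'] -> C0=S, others downsized to S] -> [S,I,S,I] (invalidations this op: 0; running total: 0)
Op 3: C0 read [C0 read: already in S, no change] -> [S,I,S,I] (invalidations this op: 0; running total: 0)
Op 4: C3 read [C3 read from I: others=['C0=S', 'C2=S'] -> C3=S, others downsized to S] -> [S,I,S,S] (invalidations this op: 0; running total: 0)
Op 5: C0 write [C0 write: invalidate ['C2=S', 'C3=S'] -> C0=M] -> [M,I,I,I] (invalidations this op: 2; running total: 2)
Op 6: C3 write [C3 write: invalidate ['C0=M'] -> C3=M] -> [I,I,I,M] (invalidations this op: 1; running total: 3)
Op 7: C3 read [C3 read: already in M, no change] -> [I,I,I,M] (invalidations this op: 0; running total: 3)
Op 8: C2 write [C2 write: invalidate ['C3=M'] -> C2=M] -> [I,I,M,I] (invalidations this op: 1; running total: 4)
Op 9: C2 read [C2 read: already in M, no change] -> [I,I,M,I] (invalidations this op: 0; running total: 4)
Op 10: C3 write [C3 write: invalidate ['C2=M'] -> C3=M] -> [I,I,I,M] (invalidations this op: 1; running total: 5)

Answer: 5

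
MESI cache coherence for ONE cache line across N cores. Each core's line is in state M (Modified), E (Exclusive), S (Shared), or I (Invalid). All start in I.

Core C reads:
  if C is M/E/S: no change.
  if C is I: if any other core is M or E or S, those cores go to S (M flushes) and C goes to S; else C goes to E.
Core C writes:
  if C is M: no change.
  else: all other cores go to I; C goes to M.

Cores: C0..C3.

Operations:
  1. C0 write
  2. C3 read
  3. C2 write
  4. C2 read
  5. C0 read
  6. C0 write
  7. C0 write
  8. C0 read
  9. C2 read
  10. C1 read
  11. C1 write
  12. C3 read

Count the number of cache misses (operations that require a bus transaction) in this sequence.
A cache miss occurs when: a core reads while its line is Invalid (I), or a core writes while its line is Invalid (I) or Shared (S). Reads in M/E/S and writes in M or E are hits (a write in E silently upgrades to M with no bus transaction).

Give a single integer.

Op 1: C0 write [C0 write: invalidate none -> C0=M] -> [M,I,I,I] [MISS #1: write from I]
Op 2: C3 read [C3 read from I: others=['C0=M'] -> C3=S, others downsized to S] -> [S,I,I,S] [MISS #2: read from I]
Op 3: C2 write [C2 write: invalidate ['C0=S', 'C3=S'] -> C2=M] -> [I,I,M,I] [MISS #3: write from I]
Op 4: C2 read [C2 read: already in M, no change] -> [I,I,M,I] [hit: read from M]
Op 5: C0 read [C0 read from I: others=['C2=M'] -> C0=S, others downsized to S] -> [S,I,S,I] [MISS #4: read from I]
Op 6: C0 write [C0 write: invalidate ['C2=S'] -> C0=M] -> [M,I,I,I] [MISS #5: write from S]
Op 7: C0 write [C0 write: already M (modified), no change] -> [M,I,I,I] [hit: write from M]
Op 8: C0 read [C0 read: already in M, no change] -> [M,I,I,I] [hit: read from M]
Op 9: C2 read [C2 read from I: others=['C0=M'] -> C2=S, others downsized to S] -> [S,I,S,I] [MISS #6: read from I]
Op 10: C1 read [C1 read from I: others=['C0=S', 'C2=S'] -> C1=S, others downsized to S] -> [S,S,S,I] [MISS #7: read from I]
Op 11: C1 write [C1 write: invalidate ['C0=S', 'C2=S'] -> C1=M] -> [I,M,I,I] [MISS #8: write from S]
Op 12: C3 read [C3 read from I: others=['C1=M'] -> C3=S, others downsized to S] -> [I,S,I,S] [MISS #9: read from I]

Answer: 9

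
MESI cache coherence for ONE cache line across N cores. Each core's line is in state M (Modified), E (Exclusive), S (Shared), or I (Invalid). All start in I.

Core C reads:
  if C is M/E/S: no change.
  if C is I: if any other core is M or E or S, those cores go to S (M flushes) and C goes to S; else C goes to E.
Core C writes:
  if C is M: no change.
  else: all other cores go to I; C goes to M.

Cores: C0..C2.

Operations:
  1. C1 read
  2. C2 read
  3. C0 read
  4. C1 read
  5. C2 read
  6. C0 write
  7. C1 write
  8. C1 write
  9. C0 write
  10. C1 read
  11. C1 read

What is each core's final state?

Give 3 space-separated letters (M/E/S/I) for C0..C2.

Answer: S S I

Derivation:
Op 1: C1 read [C1 read from I: no other sharers -> C1=E (exclusive)] -> [I,E,I]
Op 2: C2 read [C2 read from I: others=['C1=E'] -> C2=S, others downsized to S] -> [I,S,S]
Op 3: C0 read [C0 read from I: others=['C1=S', 'C2=S'] -> C0=S, others downsized to S] -> [S,S,S]
Op 4: C1 read [C1 read: already in S, no change] -> [S,S,S]
Op 5: C2 read [C2 read: already in S, no change] -> [S,S,S]
Op 6: C0 write [C0 write: invalidate ['C1=S', 'C2=S'] -> C0=M] -> [M,I,I]
Op 7: C1 write [C1 write: invalidate ['C0=M'] -> C1=M] -> [I,M,I]
Op 8: C1 write [C1 write: already M (modified), no change] -> [I,M,I]
Op 9: C0 write [C0 write: invalidate ['C1=M'] -> C0=M] -> [M,I,I]
Op 10: C1 read [C1 read from I: others=['C0=M'] -> C1=S, others downsized to S] -> [S,S,I]
Op 11: C1 read [C1 read: already in S, no change] -> [S,S,I]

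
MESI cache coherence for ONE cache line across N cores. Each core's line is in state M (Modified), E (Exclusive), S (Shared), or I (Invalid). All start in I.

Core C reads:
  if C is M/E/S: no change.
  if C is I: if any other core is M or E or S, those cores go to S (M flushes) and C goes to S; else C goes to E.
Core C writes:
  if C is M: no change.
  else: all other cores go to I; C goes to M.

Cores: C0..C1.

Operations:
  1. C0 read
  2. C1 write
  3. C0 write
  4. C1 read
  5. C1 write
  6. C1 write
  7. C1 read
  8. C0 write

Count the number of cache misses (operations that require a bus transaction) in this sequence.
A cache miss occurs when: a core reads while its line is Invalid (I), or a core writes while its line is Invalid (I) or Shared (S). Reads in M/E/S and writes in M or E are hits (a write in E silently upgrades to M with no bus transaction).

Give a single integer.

Answer: 6

Derivation:
Op 1: C0 read [C0 read from I: no other sharers -> C0=E (exclusive)] -> [E,I] [MISS #1: read from I]
Op 2: C1 write [C1 write: invalidate ['C0=E'] -> C1=M] -> [I,M] [MISS #2: write from I]
Op 3: C0 write [C0 write: invalidate ['C1=M'] -> C0=M] -> [M,I] [MISS #3: write from I]
Op 4: C1 read [C1 read from I: others=['C0=M'] -> C1=S, others downsized to S] -> [S,S] [MISS #4: read from I]
Op 5: C1 write [C1 write: invalidate ['C0=S'] -> C1=M] -> [I,M] [MISS #5: write from S]
Op 6: C1 write [C1 write: already M (modified), no change] -> [I,M] [hit: write from M]
Op 7: C1 read [C1 read: already in M, no change] -> [I,M] [hit: read from M]
Op 8: C0 write [C0 write: invalidate ['C1=M'] -> C0=M] -> [M,I] [MISS #6: write from I]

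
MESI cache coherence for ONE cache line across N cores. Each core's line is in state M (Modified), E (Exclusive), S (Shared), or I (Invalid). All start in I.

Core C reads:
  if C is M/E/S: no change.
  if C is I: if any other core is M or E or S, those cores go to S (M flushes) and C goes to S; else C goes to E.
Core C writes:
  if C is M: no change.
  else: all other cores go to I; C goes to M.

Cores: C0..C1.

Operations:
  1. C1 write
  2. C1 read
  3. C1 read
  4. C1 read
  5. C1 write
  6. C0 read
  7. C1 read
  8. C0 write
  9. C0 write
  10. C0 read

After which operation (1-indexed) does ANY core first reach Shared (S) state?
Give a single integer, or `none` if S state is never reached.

Op 1: C1 write [C1 write: invalidate none -> C1=M] -> [I,M]
Op 2: C1 read [C1 read: already in M, no change] -> [I,M]
Op 3: C1 read [C1 read: already in M, no change] -> [I,M]
Op 4: C1 read [C1 read: already in M, no change] -> [I,M]
Op 5: C1 write [C1 write: already M (modified), no change] -> [I,M]
Op 6: C0 read [C0 read from I: others=['C1=M'] -> C0=S, others downsized to S] -> [S,S]
  -> First S state at op 6; remaining ops need not be traced.

Answer: 6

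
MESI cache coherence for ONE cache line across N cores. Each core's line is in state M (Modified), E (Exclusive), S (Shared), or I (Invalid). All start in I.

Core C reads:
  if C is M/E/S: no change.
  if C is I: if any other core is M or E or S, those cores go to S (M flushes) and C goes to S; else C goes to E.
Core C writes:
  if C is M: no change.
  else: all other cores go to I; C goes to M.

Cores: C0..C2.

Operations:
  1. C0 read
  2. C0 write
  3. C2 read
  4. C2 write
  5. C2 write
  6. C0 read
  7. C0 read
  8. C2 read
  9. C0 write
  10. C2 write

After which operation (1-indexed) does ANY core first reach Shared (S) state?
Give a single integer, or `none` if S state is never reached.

Answer: 3

Derivation:
Op 1: C0 read [C0 read from I: no other sharers -> C0=E (exclusive)] -> [E,I,I]
Op 2: C0 write [C0 write: invalidate none -> C0=M] -> [M,I,I]
Op 3: C2 read [C2 read from I: others=['C0=M'] -> C2=S, others downsized to S] -> [S,I,S]
  -> First S state at op 3; remaining ops need not be traced.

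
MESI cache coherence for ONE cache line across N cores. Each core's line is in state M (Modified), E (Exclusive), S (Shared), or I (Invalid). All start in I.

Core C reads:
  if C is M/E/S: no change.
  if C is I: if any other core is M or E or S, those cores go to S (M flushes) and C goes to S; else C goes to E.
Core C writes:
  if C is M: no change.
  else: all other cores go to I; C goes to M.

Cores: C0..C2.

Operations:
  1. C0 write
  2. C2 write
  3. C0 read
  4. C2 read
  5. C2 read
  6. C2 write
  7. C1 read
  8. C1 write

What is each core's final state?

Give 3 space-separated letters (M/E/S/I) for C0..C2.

Op 1: C0 write [C0 write: invalidate none -> C0=M] -> [M,I,I]
Op 2: C2 write [C2 write: invalidate ['C0=M'] -> C2=M] -> [I,I,M]
Op 3: C0 read [C0 read from I: others=['C2=M'] -> C0=S, others downsized to S] -> [S,I,S]
Op 4: C2 read [C2 read: already in S, no change] -> [S,I,S]
Op 5: C2 read [C2 read: already in S, no change] -> [S,I,S]
Op 6: C2 write [C2 write: invalidate ['C0=S'] -> C2=M] -> [I,I,M]
Op 7: C1 read [C1 read from I: others=['C2=M'] -> C1=S, others downsized to S] -> [I,S,S]
Op 8: C1 write [C1 write: invalidate ['C2=S'] -> C1=M] -> [I,M,I]

Answer: I M I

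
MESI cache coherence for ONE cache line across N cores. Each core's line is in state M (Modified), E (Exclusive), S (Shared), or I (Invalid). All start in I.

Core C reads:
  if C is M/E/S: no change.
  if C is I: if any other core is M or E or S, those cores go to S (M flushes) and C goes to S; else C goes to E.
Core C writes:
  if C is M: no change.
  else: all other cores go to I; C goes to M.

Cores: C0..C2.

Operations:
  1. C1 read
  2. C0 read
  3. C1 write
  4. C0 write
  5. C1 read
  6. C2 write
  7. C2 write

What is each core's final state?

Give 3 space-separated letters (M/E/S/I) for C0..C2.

Op 1: C1 read [C1 read from I: no other sharers -> C1=E (exclusive)] -> [I,E,I]
Op 2: C0 read [C0 read from I: others=['C1=E'] -> C0=S, others downsized to S] -> [S,S,I]
Op 3: C1 write [C1 write: invalidate ['C0=S'] -> C1=M] -> [I,M,I]
Op 4: C0 write [C0 write: invalidate ['C1=M'] -> C0=M] -> [M,I,I]
Op 5: C1 read [C1 read from I: others=['C0=M'] -> C1=S, others downsized to S] -> [S,S,I]
Op 6: C2 write [C2 write: invalidate ['C0=S', 'C1=S'] -> C2=M] -> [I,I,M]
Op 7: C2 write [C2 write: already M (modified), no change] -> [I,I,M]

Answer: I I M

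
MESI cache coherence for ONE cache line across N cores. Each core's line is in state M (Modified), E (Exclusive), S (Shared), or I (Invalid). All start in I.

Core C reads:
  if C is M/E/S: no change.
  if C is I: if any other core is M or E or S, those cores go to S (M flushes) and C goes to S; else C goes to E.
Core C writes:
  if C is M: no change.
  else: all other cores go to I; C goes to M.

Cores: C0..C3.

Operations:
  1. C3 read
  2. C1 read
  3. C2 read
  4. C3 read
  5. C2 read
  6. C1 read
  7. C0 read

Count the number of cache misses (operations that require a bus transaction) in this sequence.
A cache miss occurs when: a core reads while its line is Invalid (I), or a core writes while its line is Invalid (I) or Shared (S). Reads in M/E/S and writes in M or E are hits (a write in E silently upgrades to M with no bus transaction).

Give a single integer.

Answer: 4

Derivation:
Op 1: C3 read [C3 read from I: no other sharers -> C3=E (exclusive)] -> [I,I,I,E] [MISS #1: read from I]
Op 2: C1 read [C1 read from I: others=['C3=E'] -> C1=S, others downsized to S] -> [I,S,I,S] [MISS #2: read from I]
Op 3: C2 read [C2 read from I: others=['C1=S', 'C3=S'] -> C2=S, others downsized to S] -> [I,S,S,S] [MISS #3: read from I]
Op 4: C3 read [C3 read: already in S, no change] -> [I,S,S,S] [hit: read from S]
Op 5: C2 read [C2 read: already in S, no change] -> [I,S,S,S] [hit: read from S]
Op 6: C1 read [C1 read: already in S, no change] -> [I,S,S,S] [hit: read from S]
Op 7: C0 read [C0 read from I: others=['C1=S', 'C2=S', 'C3=S'] -> C0=S, others downsized to S] -> [S,S,S,S] [MISS #4: read from I]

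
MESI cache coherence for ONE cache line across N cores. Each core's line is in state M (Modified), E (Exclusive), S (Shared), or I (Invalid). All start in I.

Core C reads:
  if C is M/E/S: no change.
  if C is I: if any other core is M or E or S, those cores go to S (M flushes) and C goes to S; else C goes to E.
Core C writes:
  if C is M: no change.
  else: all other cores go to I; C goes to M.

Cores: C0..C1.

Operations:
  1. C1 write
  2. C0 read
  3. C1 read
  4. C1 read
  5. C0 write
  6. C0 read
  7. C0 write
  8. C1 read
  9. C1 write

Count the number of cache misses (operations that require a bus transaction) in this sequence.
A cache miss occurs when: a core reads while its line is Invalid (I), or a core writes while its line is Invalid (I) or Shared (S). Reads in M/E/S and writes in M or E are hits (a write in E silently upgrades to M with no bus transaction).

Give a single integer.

Op 1: C1 write [C1 write: invalidate none -> C1=M] -> [I,M] [MISS #1: write from I]
Op 2: C0 read [C0 read from I: others=['C1=M'] -> C0=S, others downsized to S] -> [S,S] [MISS #2: read from I]
Op 3: C1 read [C1 read: already in S, no change] -> [S,S] [hit: read from S]
Op 4: C1 read [C1 read: already in S, no change] -> [S,S] [hit: read from S]
Op 5: C0 write [C0 write: invalidate ['C1=S'] -> C0=M] -> [M,I] [MISS #3: write from S]
Op 6: C0 read [C0 read: already in M, no change] -> [M,I] [hit: read from M]
Op 7: C0 write [C0 write: already M (modified), no change] -> [M,I] [hit: write from M]
Op 8: C1 read [C1 read from I: others=['C0=M'] -> C1=S, others downsized to S] -> [S,S] [MISS #4: read from I]
Op 9: C1 write [C1 write: invalidate ['C0=S'] -> C1=M] -> [I,M] [MISS #5: write from S]

Answer: 5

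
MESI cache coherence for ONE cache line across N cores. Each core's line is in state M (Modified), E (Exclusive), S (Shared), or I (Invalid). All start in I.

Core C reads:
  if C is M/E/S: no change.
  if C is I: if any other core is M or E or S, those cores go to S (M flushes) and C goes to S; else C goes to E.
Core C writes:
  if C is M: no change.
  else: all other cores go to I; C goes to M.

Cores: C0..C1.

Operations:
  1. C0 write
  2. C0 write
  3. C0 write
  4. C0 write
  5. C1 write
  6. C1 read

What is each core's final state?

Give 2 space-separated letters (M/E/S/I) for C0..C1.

Op 1: C0 write [C0 write: invalidate none -> C0=M] -> [M,I]
Op 2: C0 write [C0 write: already M (modified), no change] -> [M,I]
Op 3: C0 write [C0 write: already M (modified), no change] -> [M,I]
Op 4: C0 write [C0 write: already M (modified), no change] -> [M,I]
Op 5: C1 write [C1 write: invalidate ['C0=M'] -> C1=M] -> [I,M]
Op 6: C1 read [C1 read: already in M, no change] -> [I,M]

Answer: I M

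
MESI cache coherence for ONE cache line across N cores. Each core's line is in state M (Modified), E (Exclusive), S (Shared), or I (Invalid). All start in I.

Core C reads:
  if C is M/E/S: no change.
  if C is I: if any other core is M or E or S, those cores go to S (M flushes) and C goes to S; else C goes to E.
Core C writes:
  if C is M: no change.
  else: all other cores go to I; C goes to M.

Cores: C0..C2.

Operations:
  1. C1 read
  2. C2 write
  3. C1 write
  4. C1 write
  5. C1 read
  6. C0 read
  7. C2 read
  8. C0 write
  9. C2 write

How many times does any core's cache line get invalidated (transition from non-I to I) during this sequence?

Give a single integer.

Answer: 5

Derivation:
Op 1: C1 read [C1 read from I: no other sharers -> C1=E (exclusive)] -> [I,E,I] (invalidations this op: 0; running total: 0)
Op 2: C2 write [C2 write: invalidate ['C1=E'] -> C2=M] -> [I,I,M] (invalidations this op: 1; running total: 1)
Op 3: C1 write [C1 write: invalidate ['C2=M'] -> C1=M] -> [I,M,I] (invalidations this op: 1; running total: 2)
Op 4: C1 write [C1 write: already M (modified), no change] -> [I,M,I] (invalidations this op: 0; running total: 2)
Op 5: C1 read [C1 read: already in M, no change] -> [I,M,I] (invalidations this op: 0; running total: 2)
Op 6: C0 read [C0 read from I: others=['C1=M'] -> C0=S, others downsized to S] -> [S,S,I] (invalidations this op: 0; running total: 2)
Op 7: C2 read [C2 read from I: others=['C0=S', 'C1=S'] -> C2=S, others downsized to S] -> [S,S,S] (invalidations this op: 0; running total: 2)
Op 8: C0 write [C0 write: invalidate ['C1=S', 'C2=S'] -> C0=M] -> [M,I,I] (invalidations this op: 2; running total: 4)
Op 9: C2 write [C2 write: invalidate ['C0=M'] -> C2=M] -> [I,I,M] (invalidations this op: 1; running total: 5)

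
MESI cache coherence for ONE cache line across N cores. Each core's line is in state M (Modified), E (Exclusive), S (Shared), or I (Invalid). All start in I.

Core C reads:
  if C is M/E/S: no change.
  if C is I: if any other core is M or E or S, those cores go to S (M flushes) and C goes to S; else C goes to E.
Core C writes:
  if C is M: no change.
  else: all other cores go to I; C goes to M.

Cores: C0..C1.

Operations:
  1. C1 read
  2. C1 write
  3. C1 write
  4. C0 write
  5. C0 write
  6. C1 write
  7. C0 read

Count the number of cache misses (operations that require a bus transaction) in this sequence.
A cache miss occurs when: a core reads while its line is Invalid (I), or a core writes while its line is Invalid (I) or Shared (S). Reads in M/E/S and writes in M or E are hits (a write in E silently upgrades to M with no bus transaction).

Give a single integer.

Answer: 4

Derivation:
Op 1: C1 read [C1 read from I: no other sharers -> C1=E (exclusive)] -> [I,E] [MISS #1: read from I]
Op 2: C1 write [C1 write: invalidate none -> C1=M] -> [I,M] [hit: write from E is a silent E->M upgrade, no bus transaction]
Op 3: C1 write [C1 write: already M (modified), no change] -> [I,M] [hit: write from M]
Op 4: C0 write [C0 write: invalidate ['C1=M'] -> C0=M] -> [M,I] [MISS #2: write from I]
Op 5: C0 write [C0 write: already M (modified), no change] -> [M,I] [hit: write from M]
Op 6: C1 write [C1 write: invalidate ['C0=M'] -> C1=M] -> [I,M] [MISS #3: write from I]
Op 7: C0 read [C0 read from I: others=['C1=M'] -> C0=S, others downsized to S] -> [S,S] [MISS #4: read from I]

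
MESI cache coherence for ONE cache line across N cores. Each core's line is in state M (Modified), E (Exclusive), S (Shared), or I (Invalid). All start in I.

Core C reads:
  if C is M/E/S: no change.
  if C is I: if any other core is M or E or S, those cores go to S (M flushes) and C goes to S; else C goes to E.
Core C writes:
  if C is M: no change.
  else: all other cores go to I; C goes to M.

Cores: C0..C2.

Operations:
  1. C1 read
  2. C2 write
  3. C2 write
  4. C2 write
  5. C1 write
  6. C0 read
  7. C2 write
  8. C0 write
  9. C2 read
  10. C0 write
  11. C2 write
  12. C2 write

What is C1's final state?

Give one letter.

Op 1: C1 read [C1 read from I: no other sharers -> C1=E (exclusive)] -> [I,E,I]
Op 2: C2 write [C2 write: invalidate ['C1=E'] -> C2=M] -> [I,I,M]
Op 3: C2 write [C2 write: already M (modified), no change] -> [I,I,M]
Op 4: C2 write [C2 write: already M (modified), no change] -> [I,I,M]
Op 5: C1 write [C1 write: invalidate ['C2=M'] -> C1=M] -> [I,M,I]
Op 6: C0 read [C0 read from I: others=['C1=M'] -> C0=S, others downsized to S] -> [S,S,I]
Op 7: C2 write [C2 write: invalidate ['C0=S', 'C1=S'] -> C2=M] -> [I,I,M]
Op 8: C0 write [C0 write: invalidate ['C2=M'] -> C0=M] -> [M,I,I]
Op 9: C2 read [C2 read from I: others=['C0=M'] -> C2=S, others downsized to S] -> [S,I,S]
Op 10: C0 write [C0 write: invalidate ['C2=S'] -> C0=M] -> [M,I,I]
Op 11: C2 write [C2 write: invalidate ['C0=M'] -> C2=M] -> [I,I,M]
Op 12: C2 write [C2 write: already M (modified), no change] -> [I,I,M]

Answer: I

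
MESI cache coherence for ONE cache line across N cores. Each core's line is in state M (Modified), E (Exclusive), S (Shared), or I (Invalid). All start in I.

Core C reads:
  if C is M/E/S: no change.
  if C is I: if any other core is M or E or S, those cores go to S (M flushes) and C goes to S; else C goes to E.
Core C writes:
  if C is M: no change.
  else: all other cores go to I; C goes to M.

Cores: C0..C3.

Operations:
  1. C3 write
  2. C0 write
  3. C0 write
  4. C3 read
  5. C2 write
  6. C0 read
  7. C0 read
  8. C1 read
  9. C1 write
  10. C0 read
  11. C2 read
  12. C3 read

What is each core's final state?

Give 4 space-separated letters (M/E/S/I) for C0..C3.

Op 1: C3 write [C3 write: invalidate none -> C3=M] -> [I,I,I,M]
Op 2: C0 write [C0 write: invalidate ['C3=M'] -> C0=M] -> [M,I,I,I]
Op 3: C0 write [C0 write: already M (modified), no change] -> [M,I,I,I]
Op 4: C3 read [C3 read from I: others=['C0=M'] -> C3=S, others downsized to S] -> [S,I,I,S]
Op 5: C2 write [C2 write: invalidate ['C0=S', 'C3=S'] -> C2=M] -> [I,I,M,I]
Op 6: C0 read [C0 read from I: others=['C2=M'] -> C0=S, others downsized to S] -> [S,I,S,I]
Op 7: C0 read [C0 read: already in S, no change] -> [S,I,S,I]
Op 8: C1 read [C1 read from I: others=['C0=S', 'C2=S'] -> C1=S, others downsized to S] -> [S,S,S,I]
Op 9: C1 write [C1 write: invalidate ['C0=S', 'C2=S'] -> C1=M] -> [I,M,I,I]
Op 10: C0 read [C0 read from I: others=['C1=M'] -> C0=S, others downsized to S] -> [S,S,I,I]
Op 11: C2 read [C2 read from I: others=['C0=S', 'C1=S'] -> C2=S, others downsized to S] -> [S,S,S,I]
Op 12: C3 read [C3 read from I: others=['C0=S', 'C1=S', 'C2=S'] -> C3=S, others downsized to S] -> [S,S,S,S]

Answer: S S S S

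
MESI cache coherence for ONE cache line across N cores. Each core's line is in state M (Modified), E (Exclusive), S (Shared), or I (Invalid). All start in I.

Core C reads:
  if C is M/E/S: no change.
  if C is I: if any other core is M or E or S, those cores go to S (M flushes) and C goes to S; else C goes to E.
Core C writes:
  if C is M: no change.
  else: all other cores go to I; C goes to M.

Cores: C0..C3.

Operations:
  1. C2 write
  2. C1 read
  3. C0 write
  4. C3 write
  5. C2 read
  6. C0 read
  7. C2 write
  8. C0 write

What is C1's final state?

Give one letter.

Answer: I

Derivation:
Op 1: C2 write [C2 write: invalidate none -> C2=M] -> [I,I,M,I]
Op 2: C1 read [C1 read from I: others=['C2=M'] -> C1=S, others downsized to S] -> [I,S,S,I]
Op 3: C0 write [C0 write: invalidate ['C1=S', 'C2=S'] -> C0=M] -> [M,I,I,I]
Op 4: C3 write [C3 write: invalidate ['C0=M'] -> C3=M] -> [I,I,I,M]
Op 5: C2 read [C2 read from I: others=['C3=M'] -> C2=S, others downsized to S] -> [I,I,S,S]
Op 6: C0 read [C0 read from I: others=['C2=S', 'C3=S'] -> C0=S, others downsized to S] -> [S,I,S,S]
Op 7: C2 write [C2 write: invalidate ['C0=S', 'C3=S'] -> C2=M] -> [I,I,M,I]
Op 8: C0 write [C0 write: invalidate ['C2=M'] -> C0=M] -> [M,I,I,I]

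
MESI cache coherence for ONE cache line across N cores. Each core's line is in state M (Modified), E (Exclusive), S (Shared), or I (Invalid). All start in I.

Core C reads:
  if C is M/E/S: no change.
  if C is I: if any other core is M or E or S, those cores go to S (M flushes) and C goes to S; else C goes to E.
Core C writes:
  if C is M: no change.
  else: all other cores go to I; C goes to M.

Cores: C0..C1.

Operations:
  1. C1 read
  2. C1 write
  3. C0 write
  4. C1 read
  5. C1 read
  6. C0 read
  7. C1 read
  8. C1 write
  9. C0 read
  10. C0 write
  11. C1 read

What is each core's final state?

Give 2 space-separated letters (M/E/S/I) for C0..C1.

Op 1: C1 read [C1 read from I: no other sharers -> C1=E (exclusive)] -> [I,E]
Op 2: C1 write [C1 write: invalidate none -> C1=M] -> [I,M]
Op 3: C0 write [C0 write: invalidate ['C1=M'] -> C0=M] -> [M,I]
Op 4: C1 read [C1 read from I: others=['C0=M'] -> C1=S, others downsized to S] -> [S,S]
Op 5: C1 read [C1 read: already in S, no change] -> [S,S]
Op 6: C0 read [C0 read: already in S, no change] -> [S,S]
Op 7: C1 read [C1 read: already in S, no change] -> [S,S]
Op 8: C1 write [C1 write: invalidate ['C0=S'] -> C1=M] -> [I,M]
Op 9: C0 read [C0 read from I: others=['C1=M'] -> C0=S, others downsized to S] -> [S,S]
Op 10: C0 write [C0 write: invalidate ['C1=S'] -> C0=M] -> [M,I]
Op 11: C1 read [C1 read from I: others=['C0=M'] -> C1=S, others downsized to S] -> [S,S]

Answer: S S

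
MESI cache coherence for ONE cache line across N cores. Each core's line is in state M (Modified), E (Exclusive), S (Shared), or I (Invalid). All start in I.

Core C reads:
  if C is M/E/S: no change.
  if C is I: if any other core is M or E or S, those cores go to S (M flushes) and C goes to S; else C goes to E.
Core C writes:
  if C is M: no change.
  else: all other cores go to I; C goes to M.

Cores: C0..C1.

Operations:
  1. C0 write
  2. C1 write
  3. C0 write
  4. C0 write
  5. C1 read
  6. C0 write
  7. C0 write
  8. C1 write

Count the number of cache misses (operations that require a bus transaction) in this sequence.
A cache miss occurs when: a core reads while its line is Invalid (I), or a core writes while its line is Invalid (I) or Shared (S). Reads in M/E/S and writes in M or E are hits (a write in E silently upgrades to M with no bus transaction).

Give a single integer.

Op 1: C0 write [C0 write: invalidate none -> C0=M] -> [M,I] [MISS #1: write from I]
Op 2: C1 write [C1 write: invalidate ['C0=M'] -> C1=M] -> [I,M] [MISS #2: write from I]
Op 3: C0 write [C0 write: invalidate ['C1=M'] -> C0=M] -> [M,I] [MISS #3: write from I]
Op 4: C0 write [C0 write: already M (modified), no change] -> [M,I] [hit: write from M]
Op 5: C1 read [C1 read from I: others=['C0=M'] -> C1=S, others downsized to S] -> [S,S] [MISS #4: read from I]
Op 6: C0 write [C0 write: invalidate ['C1=S'] -> C0=M] -> [M,I] [MISS #5: write from S]
Op 7: C0 write [C0 write: already M (modified), no change] -> [M,I] [hit: write from M]
Op 8: C1 write [C1 write: invalidate ['C0=M'] -> C1=M] -> [I,M] [MISS #6: write from I]

Answer: 6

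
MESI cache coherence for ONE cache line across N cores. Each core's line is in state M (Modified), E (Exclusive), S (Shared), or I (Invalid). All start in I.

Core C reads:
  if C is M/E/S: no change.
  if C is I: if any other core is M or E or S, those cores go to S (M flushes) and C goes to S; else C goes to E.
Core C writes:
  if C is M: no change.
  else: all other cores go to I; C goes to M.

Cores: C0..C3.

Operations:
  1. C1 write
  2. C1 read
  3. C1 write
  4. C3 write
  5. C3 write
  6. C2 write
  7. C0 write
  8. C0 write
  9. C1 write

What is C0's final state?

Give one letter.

Op 1: C1 write [C1 write: invalidate none -> C1=M] -> [I,M,I,I]
Op 2: C1 read [C1 read: already in M, no change] -> [I,M,I,I]
Op 3: C1 write [C1 write: already M (modified), no change] -> [I,M,I,I]
Op 4: C3 write [C3 write: invalidate ['C1=M'] -> C3=M] -> [I,I,I,M]
Op 5: C3 write [C3 write: already M (modified), no change] -> [I,I,I,M]
Op 6: C2 write [C2 write: invalidate ['C3=M'] -> C2=M] -> [I,I,M,I]
Op 7: C0 write [C0 write: invalidate ['C2=M'] -> C0=M] -> [M,I,I,I]
Op 8: C0 write [C0 write: already M (modified), no change] -> [M,I,I,I]
Op 9: C1 write [C1 write: invalidate ['C0=M'] -> C1=M] -> [I,M,I,I]

Answer: I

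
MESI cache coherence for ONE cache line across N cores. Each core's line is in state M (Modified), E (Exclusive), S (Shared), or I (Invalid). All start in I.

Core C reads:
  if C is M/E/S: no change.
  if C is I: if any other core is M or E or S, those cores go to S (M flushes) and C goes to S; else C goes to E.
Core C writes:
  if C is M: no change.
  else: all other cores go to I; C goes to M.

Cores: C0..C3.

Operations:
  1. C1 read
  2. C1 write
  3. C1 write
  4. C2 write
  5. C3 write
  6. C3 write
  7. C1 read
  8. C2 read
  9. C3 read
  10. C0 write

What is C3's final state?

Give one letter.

Answer: I

Derivation:
Op 1: C1 read [C1 read from I: no other sharers -> C1=E (exclusive)] -> [I,E,I,I]
Op 2: C1 write [C1 write: invalidate none -> C1=M] -> [I,M,I,I]
Op 3: C1 write [C1 write: already M (modified), no change] -> [I,M,I,I]
Op 4: C2 write [C2 write: invalidate ['C1=M'] -> C2=M] -> [I,I,M,I]
Op 5: C3 write [C3 write: invalidate ['C2=M'] -> C3=M] -> [I,I,I,M]
Op 6: C3 write [C3 write: already M (modified), no change] -> [I,I,I,M]
Op 7: C1 read [C1 read from I: others=['C3=M'] -> C1=S, others downsized to S] -> [I,S,I,S]
Op 8: C2 read [C2 read from I: others=['C1=S', 'C3=S'] -> C2=S, others downsized to S] -> [I,S,S,S]
Op 9: C3 read [C3 read: already in S, no change] -> [I,S,S,S]
Op 10: C0 write [C0 write: invalidate ['C1=S', 'C2=S', 'C3=S'] -> C0=M] -> [M,I,I,I]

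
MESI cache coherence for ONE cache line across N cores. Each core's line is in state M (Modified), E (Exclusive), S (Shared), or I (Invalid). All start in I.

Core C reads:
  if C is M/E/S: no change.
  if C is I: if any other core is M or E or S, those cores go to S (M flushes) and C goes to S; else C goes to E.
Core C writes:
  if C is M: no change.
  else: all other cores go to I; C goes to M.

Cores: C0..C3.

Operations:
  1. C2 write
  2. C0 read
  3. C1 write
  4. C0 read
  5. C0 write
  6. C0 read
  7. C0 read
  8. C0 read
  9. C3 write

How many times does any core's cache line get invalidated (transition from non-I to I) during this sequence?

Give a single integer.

Op 1: C2 write [C2 write: invalidate none -> C2=M] -> [I,I,M,I] (invalidations this op: 0; running total: 0)
Op 2: C0 read [C0 read from I: others=['C2=M'] -> C0=S, others downsized to S] -> [S,I,S,I] (invalidations this op: 0; running total: 0)
Op 3: C1 write [C1 write: invalidate ['C0=S', 'C2=S'] -> C1=M] -> [I,M,I,I] (invalidations this op: 2; running total: 2)
Op 4: C0 read [C0 read from I: others=['C1=M'] -> C0=S, others downsized to S] -> [S,S,I,I] (invalidations this op: 0; running total: 2)
Op 5: C0 write [C0 write: invalidate ['C1=S'] -> C0=M] -> [M,I,I,I] (invalidations this op: 1; running total: 3)
Op 6: C0 read [C0 read: already in M, no change] -> [M,I,I,I] (invalidations this op: 0; running total: 3)
Op 7: C0 read [C0 read: already in M, no change] -> [M,I,I,I] (invalidations this op: 0; running total: 3)
Op 8: C0 read [C0 read: already in M, no change] -> [M,I,I,I] (invalidations this op: 0; running total: 3)
Op 9: C3 write [C3 write: invalidate ['C0=M'] -> C3=M] -> [I,I,I,M] (invalidations this op: 1; running total: 4)

Answer: 4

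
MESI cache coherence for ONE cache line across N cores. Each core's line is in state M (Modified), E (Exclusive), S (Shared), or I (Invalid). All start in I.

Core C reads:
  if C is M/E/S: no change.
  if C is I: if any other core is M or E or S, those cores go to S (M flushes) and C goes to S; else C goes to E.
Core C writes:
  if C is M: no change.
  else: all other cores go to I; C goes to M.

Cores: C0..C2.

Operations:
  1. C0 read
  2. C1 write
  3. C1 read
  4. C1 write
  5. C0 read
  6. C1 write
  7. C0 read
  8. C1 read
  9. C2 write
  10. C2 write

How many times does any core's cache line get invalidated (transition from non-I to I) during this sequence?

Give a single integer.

Op 1: C0 read [C0 read from I: no other sharers -> C0=E (exclusive)] -> [E,I,I] (invalidations this op: 0; running total: 0)
Op 2: C1 write [C1 write: invalidate ['C0=E'] -> C1=M] -> [I,M,I] (invalidations this op: 1; running total: 1)
Op 3: C1 read [C1 read: already in M, no change] -> [I,M,I] (invalidations this op: 0; running total: 1)
Op 4: C1 write [C1 write: already M (modified), no change] -> [I,M,I] (invalidations this op: 0; running total: 1)
Op 5: C0 read [C0 read from I: others=['C1=M'] -> C0=S, others downsized to S] -> [S,S,I] (invalidations this op: 0; running total: 1)
Op 6: C1 write [C1 write: invalidate ['C0=S'] -> C1=M] -> [I,M,I] (invalidations this op: 1; running total: 2)
Op 7: C0 read [C0 read from I: others=['C1=M'] -> C0=S, others downsized to S] -> [S,S,I] (invalidations this op: 0; running total: 2)
Op 8: C1 read [C1 read: already in S, no change] -> [S,S,I] (invalidations this op: 0; running total: 2)
Op 9: C2 write [C2 write: invalidate ['C0=S', 'C1=S'] -> C2=M] -> [I,I,M] (invalidations this op: 2; running total: 4)
Op 10: C2 write [C2 write: already M (modified), no change] -> [I,I,M] (invalidations this op: 0; running total: 4)

Answer: 4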